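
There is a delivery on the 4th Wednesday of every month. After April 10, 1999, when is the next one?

April 1999 starts on a Thursday; its first Wednesday is the 7th, so the 4th Wednesday is the 28th — April 28, 1999.
April 28, 1999 is after April 10, 1999, so that is the next one.

April 28, 1999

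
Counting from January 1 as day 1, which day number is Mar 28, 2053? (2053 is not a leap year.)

87

Days in months before Mar: 31 + 28 = 59.
Plus 28 days into Mar → day 87.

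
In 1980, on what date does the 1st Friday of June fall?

June 6, 1980

The first Friday of June 1980 is June 6.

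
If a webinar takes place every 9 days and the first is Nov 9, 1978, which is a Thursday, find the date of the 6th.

The 6th occurrence is 5 intervals after the first: 5 × 9 = 45 days after Nov 9, 1978.
Nov has 30 days — 21 days to the end of Nov leaves 24.
24 days into Dec → Dec 24, 1978.

Dec 24, 1978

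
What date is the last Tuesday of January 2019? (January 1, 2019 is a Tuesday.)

January 2019 begins on a Tuesday, so the first Tuesday is January 1.
January 2019 has 31 days. Adding weeks: 1, 8, 15, 22, 29 — the last one ≤ 31 is the 29th.

January 29, 2019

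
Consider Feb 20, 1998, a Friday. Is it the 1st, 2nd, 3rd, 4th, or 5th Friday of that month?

Day 20 falls in week ⌈20/7⌉ of the month.
Days 1–7 hold the 1st Friday, 8–14 the 2nd, 15–21 the 3rd, 22–28 the 4th, 29–31 the 5th.
20 is in the range for the 3rd.

3rd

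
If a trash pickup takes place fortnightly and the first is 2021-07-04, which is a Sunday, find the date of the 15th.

The 15th occurrence is 14 intervals after the first: 14 × 14 = 196 days after 2021-07-04.
July has 31 days — 27 days to the end of July leaves 169.
August has 31 days (138 left).
September has 30 days (108 left).
October has 31 days (77 left).
November has 30 days (47 left).
December has 31 days (16 left).
16 days into January → 2022-01-16.

2022-01-16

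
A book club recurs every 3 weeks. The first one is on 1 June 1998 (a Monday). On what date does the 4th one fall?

The 4th occurrence is 3 intervals after the first: 3 × 21 = 63 days after 1 June 1998.
June has 30 days — 29 days to the end of June leaves 34.
July has 31 days (3 left).
3 days into August → 3 August 1998.

3 August 1998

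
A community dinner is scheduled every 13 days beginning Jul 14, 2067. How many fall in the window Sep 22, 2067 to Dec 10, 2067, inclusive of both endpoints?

Occurrences land 13·i days after Jul 14, 2067 for i = 0, 1, 2, …
Sep 22, 2067 is 70 days after the start; 70 ÷ 13 = 5 remainder 5; since the remainder is 5, round up to i = 6. First occurrence in the window: #7 on Sep 30, 2067 (6×13 = 78 days in).
Dec 10, 2067 is 149 days after the start; 149 ÷ 13 = 11 remainder 6. Last occurrence in the window: #12 on Dec 4, 2067.
Occurrences #7 through #12: 6 in total.

6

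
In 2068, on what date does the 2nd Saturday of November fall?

The first Saturday of November 2068 is November 3.
The 2nd Saturday is 1 weeks later: 3 + 7 = 10.

2068-11-10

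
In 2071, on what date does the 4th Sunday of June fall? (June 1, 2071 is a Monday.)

June 2071 begins on a Monday, so the first Sunday is June 7 (6 days later).
The 4th Sunday is 3 weeks later: 7 + 21 = 28.

2071-06-28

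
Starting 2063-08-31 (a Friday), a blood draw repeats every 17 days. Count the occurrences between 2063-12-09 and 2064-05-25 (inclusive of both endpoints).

10

Occurrences land 17·i days after 2063-08-31 for i = 0, 1, 2, …
2063-12-09 is 100 days after the start; 100 ÷ 17 = 5 remainder 15; since the remainder is 15, round up to i = 6. First occurrence in the window: #7 on 2063-12-11 (6×17 = 102 days in).
2064-05-25 is 268 days after the start; 268 ÷ 17 = 15 remainder 13. Last occurrence in the window: #16 on 2064-05-12.
Occurrences #7 through #16: 10 in total.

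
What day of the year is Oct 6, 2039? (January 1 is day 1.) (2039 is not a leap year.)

279

Days in months before Oct: 31 + 28 + 31 + 30 + 31 + 30 + 31 + 31 + 30 = 273.
Plus 6 days into Oct → day 279.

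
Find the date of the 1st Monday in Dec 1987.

The first Monday of Dec 1987 is Dec 7.

Dec 7, 1987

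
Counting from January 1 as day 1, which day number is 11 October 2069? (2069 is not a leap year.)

Days in months before October: 31 + 28 + 31 + 30 + 31 + 30 + 31 + 31 + 30 = 273.
Plus 11 days into October → day 284.

284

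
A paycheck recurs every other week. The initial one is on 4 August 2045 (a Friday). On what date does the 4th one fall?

The 4th occurrence is 3 intervals after the first: 3 × 14 = 42 days after 4 August 2045.
August has 31 days — 27 days to the end of August leaves 15.
15 days into September → 15 September 2045.

15 September 2045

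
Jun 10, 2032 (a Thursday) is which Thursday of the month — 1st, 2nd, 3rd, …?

Day 10 falls in week ⌈10/7⌉ of the month.
Days 1–7 hold the 1st Thursday, 8–14 the 2nd, 15–21 the 3rd, 22–28 the 4th, 29–31 the 5th.
10 is in the range for the 2nd.

2nd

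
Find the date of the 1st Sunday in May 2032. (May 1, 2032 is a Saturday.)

May 2, 2032

May 2032 begins on a Saturday, so the first Sunday is May 2 (1 day later).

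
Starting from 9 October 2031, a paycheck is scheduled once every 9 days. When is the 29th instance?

17 June 2032

The 29th occurrence is 28 intervals after the first: 28 × 9 = 252 days after 9 October 2031.
October has 31 days — 22 days to the end of October leaves 230.
November has 30 days (200 left).
December has 31 days (169 left).
January has 31 days (138 left).
February has 29 days (109 left).
March has 31 days (78 left).
April has 30 days (48 left).
May has 31 days (17 left).
17 days into June → 17 June 2032.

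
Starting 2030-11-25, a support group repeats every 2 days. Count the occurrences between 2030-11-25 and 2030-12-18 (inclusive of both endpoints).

Occurrences land 2·i days after 2030-11-25 for i = 0, 1, 2, …
The window opens on the start date, so the first occurrence inside is #1 on 2030-11-25.
2030-12-18 is 23 days after the start; 23 ÷ 2 = 11 remainder 1. Last occurrence in the window: #12 on 2030-12-17.
Occurrences #1 through #12: 12 in total.

12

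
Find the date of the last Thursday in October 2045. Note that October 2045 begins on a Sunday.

October 26, 2045

October 2045 begins on a Sunday, so the first Thursday is October 5 (4 days later).
October 2045 has 31 days. Adding weeks: 5, 12, 19, 26 — the last one ≤ 31 is the 26th.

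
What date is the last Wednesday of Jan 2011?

Jan 26, 2011

The first Wednesday of Jan 2011 is Jan 5.
Jan 2011 has 31 days. Adding weeks: 5, 12, 19, 26 — the last one ≤ 31 is the 26th.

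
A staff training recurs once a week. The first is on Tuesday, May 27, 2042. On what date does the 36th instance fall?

Jan 27, 2043

The 36th occurrence is 35 intervals after the first: 35 × 7 = 245 days after May 27, 2042.
May has 31 days — 4 days to the end of May leaves 241.
Jun has 30 days (211 left).
Jul has 31 days (180 left).
Aug has 31 days (149 left).
Sep has 30 days (119 left).
Oct has 31 days (88 left).
Nov has 30 days (58 left).
Dec has 31 days (27 left).
27 days into Jan → Jan 27, 2043.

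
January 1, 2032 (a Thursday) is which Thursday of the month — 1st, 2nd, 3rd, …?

1st

Day 1 falls in week ⌈1/7⌉ of the month.
Days 1–7 hold the 1st Thursday, 8–14 the 2nd, 15–21 the 3rd, 22–28 the 4th, 29–31 the 5th.
1 is in the range for the 1st.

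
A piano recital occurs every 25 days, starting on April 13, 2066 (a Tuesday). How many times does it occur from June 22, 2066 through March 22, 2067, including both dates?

11

Occurrences land 25·i days after April 13, 2066 for i = 0, 1, 2, …
June 22, 2066 is 70 days after the start; 70 ÷ 25 = 2 remainder 20; since the remainder is 20, round up to i = 3. First occurrence in the window: #4 on June 27, 2066 (3×25 = 75 days in).
March 22, 2067 is 343 days after the start; 343 ÷ 25 = 13 remainder 18. Last occurrence in the window: #14 on March 4, 2067.
Occurrences #4 through #14: 11 in total.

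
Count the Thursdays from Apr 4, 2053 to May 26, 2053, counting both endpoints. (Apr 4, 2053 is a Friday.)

7

Apr 4, 2053 is a Friday; the first Thursday on or after it is Apr 10, 2053 (6 days later).
From Apr 10, 2053 to May 26, 2053: 20 + 26 = 46 days (rest of Apr, May).
46 ÷ 7 = 6 full weeks with remainder 4, so 6 more Thursdays after the first → 7.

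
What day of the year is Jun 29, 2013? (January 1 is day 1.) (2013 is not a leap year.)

180

Days in months before Jun: 31 + 28 + 31 + 30 + 31 = 151.
Plus 29 days into Jun → day 180.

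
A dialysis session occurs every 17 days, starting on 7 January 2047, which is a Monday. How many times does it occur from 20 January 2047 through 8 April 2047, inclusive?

5

Occurrences land 17·i days after 7 January 2047 for i = 0, 1, 2, …
20 January 2047 is 13 days after the start; 13 ÷ 17 = 0 remainder 13; since the remainder is 13, round up to i = 1. First occurrence in the window: #2 on 24 January 2047 (1×17 = 17 days in).
8 April 2047 is 91 days after the start; 91 ÷ 17 = 5 remainder 6. Last occurrence in the window: #6 on 2 April 2047.
Occurrences #2 through #6: 5 in total.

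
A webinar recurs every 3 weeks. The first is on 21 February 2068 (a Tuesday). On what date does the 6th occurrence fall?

The 6th occurrence is 5 intervals after the first: 5 × 21 = 105 days after 21 February 2068.
February has 29 days — 8 days to the end of February leaves 97.
March has 31 days (66 left).
April has 30 days (36 left).
May has 31 days (5 left).
5 days into June → 5 June 2068.

5 June 2068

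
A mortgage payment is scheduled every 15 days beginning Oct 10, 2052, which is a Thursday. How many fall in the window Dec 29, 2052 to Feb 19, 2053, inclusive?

Occurrences land 15·i days after Oct 10, 2052 for i = 0, 1, 2, …
Dec 29, 2052 is 80 days after the start; 80 ÷ 15 = 5 remainder 5; since the remainder is 5, round up to i = 6. First occurrence in the window: #7 on Jan 8, 2053 (6×15 = 90 days in).
Feb 19, 2053 is 132 days after the start; 132 ÷ 15 = 8 remainder 12. Last occurrence in the window: #9 on Feb 7, 2053.
Occurrences #7 through #9: 3 in total.

3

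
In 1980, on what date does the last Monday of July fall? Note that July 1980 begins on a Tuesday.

July 28, 1980

July 1980 begins on a Tuesday, so the first Monday is July 7 (6 days later).
July 1980 has 31 days. Adding weeks: 7, 14, 21, 28 — the last one ≤ 31 is the 28th.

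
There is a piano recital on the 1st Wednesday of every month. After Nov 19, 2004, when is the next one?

Dec 1, 2004

Nov 2004 starts on a Monday, so its 1st Wednesday is Nov 3, 2004 (2 days in).
That is not after Nov 19, 2004, so look at Dec 2004.
Dec 2004 starts on a Wednesday, so its 1st Wednesday is Dec 1, 2004.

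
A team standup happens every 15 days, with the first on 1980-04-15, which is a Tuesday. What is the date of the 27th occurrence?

The 27th occurrence is 26 intervals after the first: 26 × 15 = 390 days after 1980-04-15.
April has 30 days — 15 days to the end of April leaves 375.
May has 31 days (344 left).
June has 30 days (314 left).
July has 31 days (283 left).
August has 31 days (252 left).
September has 30 days (222 left).
October has 31 days (191 left).
November has 30 days (161 left).
December has 31 days (130 left).
January has 31 days (99 left).
February has 28 days (71 left).
March has 31 days (40 left).
April has 30 days (10 left).
10 days into May → 1981-05-10.

1981-05-10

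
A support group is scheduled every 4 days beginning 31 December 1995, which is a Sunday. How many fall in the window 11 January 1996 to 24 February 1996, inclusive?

11

Occurrences land 4·i days after 31 December 1995 for i = 0, 1, 2, …
11 January 1996 is 11 days after the start; 11 ÷ 4 = 2 remainder 3; since the remainder is 3, round up to i = 3. First occurrence in the window: #4 on 12 January 1996 (3×4 = 12 days in).
24 February 1996 is 55 days after the start; 55 ÷ 4 = 13 remainder 3. Last occurrence in the window: #14 on 21 February 1996.
Occurrences #4 through #14: 11 in total.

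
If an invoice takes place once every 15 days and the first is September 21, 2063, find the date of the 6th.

December 5, 2063

The 6th occurrence is 5 intervals after the first: 5 × 15 = 75 days after September 21, 2063.
September has 30 days — 9 days to the end of September leaves 66.
October has 31 days (35 left).
November has 30 days (5 left).
5 days into December → December 5, 2063.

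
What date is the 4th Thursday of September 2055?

September 2055 begins on a Wednesday, so the first Thursday is September 2 (1 day later).
The 4th Thursday is 3 weeks later: 2 + 21 = 23.

2055-09-23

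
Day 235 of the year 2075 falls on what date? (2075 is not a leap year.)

Aug 23, 2075

Jan has 31 days (235 − 31 = 204 remain).
Feb has 28 days (204 − 28 = 176 remain).
Mar has 31 days (176 − 31 = 145 remain).
Apr has 30 days (145 − 30 = 115 remain).
May has 31 days (115 − 31 = 84 remain).
Jun has 30 days (84 − 30 = 54 remain).
Jul has 31 days (54 − 31 = 23 remain).
23 into Aug → Aug 23.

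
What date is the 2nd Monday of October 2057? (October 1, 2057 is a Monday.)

8 October 2057

October 2057 begins on a Monday, so the first Monday is October 1.
The 2nd Monday is 1 weeks later: 1 + 7 = 8.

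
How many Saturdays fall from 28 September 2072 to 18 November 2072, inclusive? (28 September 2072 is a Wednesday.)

28 September 2072 is a Wednesday; the first Saturday on or after it is 1 October 2072 (3 days later).
From 1 October 2072 to 18 November 2072: 30 + 18 = 48 days (rest of October, November).
48 ÷ 7 = 6 full weeks with remainder 6, so 6 more Saturdays after the first → 7.

7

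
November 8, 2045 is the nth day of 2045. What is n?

Days in months before November: 31 + 28 + 31 + 30 + 31 + 30 + 31 + 31 + 30 + 31 = 304.
Plus 8 days into November → day 312.

312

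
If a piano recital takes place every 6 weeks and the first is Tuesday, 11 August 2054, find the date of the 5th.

The 5th occurrence is 4 intervals after the first: 4 × 42 = 168 days after 11 August 2054.
August has 31 days — 20 days to the end of August leaves 148.
September has 30 days (118 left).
October has 31 days (87 left).
November has 30 days (57 left).
December has 31 days (26 left).
26 days into January → 26 January 2055.

26 January 2055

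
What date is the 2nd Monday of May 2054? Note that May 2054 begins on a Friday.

May 2054 begins on a Friday, so the first Monday is May 4 (3 days later).
The 2nd Monday is 1 weeks later: 4 + 7 = 11.

May 11, 2054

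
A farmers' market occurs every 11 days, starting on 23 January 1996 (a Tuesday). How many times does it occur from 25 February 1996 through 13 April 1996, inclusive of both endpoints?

Occurrences land 11·i days after 23 January 1996 for i = 0, 1, 2, …
25 February 1996 is 33 days after the start; 33 ÷ 11 = 3 remainder 0. First occurrence in the window: #4 on 25 February 1996 (3×11 = 33 days in).
13 April 1996 is 81 days after the start; 81 ÷ 11 = 7 remainder 4. Last occurrence in the window: #8 on 9 April 1996.
Occurrences #4 through #8: 5 in total.

5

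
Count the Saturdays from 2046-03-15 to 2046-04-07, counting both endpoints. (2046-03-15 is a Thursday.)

4

2046-03-15 is a Thursday; the first Saturday on or after it is 2046-03-17 (2 days later).
From 2046-03-17 to 2046-04-07: 14 + 7 = 21 days (rest of March, April).
21 ÷ 7 = 3 full weeks with remainder 0, so 3 more Saturdays after the first → 4.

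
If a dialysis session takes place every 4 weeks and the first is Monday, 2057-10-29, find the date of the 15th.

2058-11-25

The 15th occurrence is 14 intervals after the first: 14 × 28 = 392 days after 2057-10-29.
October has 31 days — 2 days to the end of October leaves 390.
November has 30 days (360 left).
December has 31 days (329 left).
January has 31 days (298 left).
February has 28 days (270 left).
March has 31 days (239 left).
April has 30 days (209 left).
May has 31 days (178 left).
June has 30 days (148 left).
July has 31 days (117 left).
August has 31 days (86 left).
September has 30 days (56 left).
October has 31 days (25 left).
25 days into November → 2058-11-25.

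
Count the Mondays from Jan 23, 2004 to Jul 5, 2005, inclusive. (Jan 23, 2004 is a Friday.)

76

Jan 23, 2004 is a Friday; the first Monday on or after it is Jan 26, 2004 (3 days later).
From Jan 26, 2004 to Jul 5, 2005: 340 + 186 = 526 days (rest of 2004, to Jul 5, 2005 in 2005).
526 ÷ 7 = 75 full weeks with remainder 1, so 75 more Mondays after the first → 76.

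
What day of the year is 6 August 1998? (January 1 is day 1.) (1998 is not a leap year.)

218

Days in months before August: 31 + 28 + 31 + 30 + 31 + 30 + 31 = 212.
Plus 6 days into August → day 218.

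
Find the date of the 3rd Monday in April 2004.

April 2004 begins on a Thursday, so the first Monday is April 5 (4 days later).
The 3rd Monday is 2 weeks later: 5 + 14 = 19.

2004-04-19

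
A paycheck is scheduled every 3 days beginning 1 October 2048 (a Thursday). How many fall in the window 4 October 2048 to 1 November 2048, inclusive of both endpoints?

10

Occurrences land 3·i days after 1 October 2048 for i = 0, 1, 2, …
4 October 2048 is 3 days after the start; 3 ÷ 3 = 1 remainder 0. First occurrence in the window: #2 on 4 October 2048 (1×3 = 3 days in).
1 November 2048 is 31 days after the start; 31 ÷ 3 = 10 remainder 1. Last occurrence in the window: #11 on 31 October 2048.
Occurrences #2 through #11: 10 in total.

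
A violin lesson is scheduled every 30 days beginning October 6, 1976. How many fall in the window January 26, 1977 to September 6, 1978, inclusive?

Occurrences land 30·i days after October 6, 1976 for i = 0, 1, 2, …
January 26, 1977 is 112 days after the start; 112 ÷ 30 = 3 remainder 22; since the remainder is 22, round up to i = 4. First occurrence in the window: #5 on February 3, 1977 (4×30 = 120 days in).
September 6, 1978 is 700 days after the start; 700 ÷ 30 = 23 remainder 10. Last occurrence in the window: #24 on August 27, 1978.
Occurrences #5 through #24: 20 in total.

20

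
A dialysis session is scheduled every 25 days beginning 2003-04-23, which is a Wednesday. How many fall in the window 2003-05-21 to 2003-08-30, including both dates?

4

Occurrences land 25·i days after 2003-04-23 for i = 0, 1, 2, …
2003-05-21 is 28 days after the start; 28 ÷ 25 = 1 remainder 3; since the remainder is 3, round up to i = 2. First occurrence in the window: #3 on 2003-06-12 (2×25 = 50 days in).
2003-08-30 is 129 days after the start; 129 ÷ 25 = 5 remainder 4. Last occurrence in the window: #6 on 2003-08-26.
Occurrences #3 through #6: 4 in total.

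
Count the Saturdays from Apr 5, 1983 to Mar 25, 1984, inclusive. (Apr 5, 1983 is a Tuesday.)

Apr 5, 1983 is a Tuesday; the first Saturday on or after it is Apr 9, 1983 (4 days later).
From Apr 9, 1983 to Mar 25, 1984: 266 + 85 = 351 days (rest of 1983, to Mar 25, 1984 in 1984).
351 ÷ 7 = 50 full weeks with remainder 1, so 50 more Saturdays after the first → 51.

51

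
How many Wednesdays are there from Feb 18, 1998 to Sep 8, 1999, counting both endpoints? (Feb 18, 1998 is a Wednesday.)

82

Feb 18, 1998 is a Wednesday; the first Wednesday on or after it is Feb 18, 1998.
From Feb 18, 1998 to Sep 8, 1999: 316 + 251 = 567 days (rest of 1998, to Sep 8, 1999 in 1999).
567 ÷ 7 = 81 full weeks with remainder 0, so 81 more Wednesdays after the first → 82.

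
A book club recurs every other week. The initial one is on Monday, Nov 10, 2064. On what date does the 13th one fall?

The 13th occurrence is 12 intervals after the first: 12 × 14 = 168 days after Nov 10, 2064.
Nov has 30 days — 20 days to the end of Nov leaves 148.
Dec has 31 days (117 left).
Jan has 31 days (86 left).
Feb has 28 days (58 left).
Mar has 31 days (27 left).
27 days into Apr → Apr 27, 2065.

Apr 27, 2065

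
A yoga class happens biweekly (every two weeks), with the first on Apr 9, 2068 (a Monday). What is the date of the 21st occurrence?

Jan 14, 2069

The 21st occurrence is 20 intervals after the first: 20 × 14 = 280 days after Apr 9, 2068.
Apr has 30 days — 21 days to the end of Apr leaves 259.
May has 31 days (228 left).
Jun has 30 days (198 left).
Jul has 31 days (167 left).
Aug has 31 days (136 left).
Sep has 30 days (106 left).
Oct has 31 days (75 left).
Nov has 30 days (45 left).
Dec has 31 days (14 left).
14 days into Jan → Jan 14, 2069.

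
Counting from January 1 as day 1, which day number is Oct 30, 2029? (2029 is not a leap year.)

303

Days in months before Oct: 31 + 28 + 31 + 30 + 31 + 30 + 31 + 31 + 30 = 273.
Plus 30 days into Oct → day 303.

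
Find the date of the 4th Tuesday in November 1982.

1982-11-23

The first Tuesday of November 1982 is November 2.
The 4th Tuesday is 3 weeks later: 2 + 21 = 23.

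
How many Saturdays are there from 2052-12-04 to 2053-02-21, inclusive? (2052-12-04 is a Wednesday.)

2052-12-04 is a Wednesday; the first Saturday on or after it is 2052-12-07 (3 days later).
From 2052-12-07 to 2053-02-21: 24 + 31 + 21 = 76 days (rest of December, January, February).
76 ÷ 7 = 10 full weeks with remainder 6, so 10 more Saturdays after the first → 11.

11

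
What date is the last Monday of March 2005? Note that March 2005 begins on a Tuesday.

2005-03-28

March 2005 begins on a Tuesday, so the first Monday is March 7 (6 days later).
March 2005 has 31 days. Adding weeks: 7, 14, 21, 28 — the last one ≤ 31 is the 28th.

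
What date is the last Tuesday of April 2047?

2047-04-30

April 2047 begins on a Monday, so the first Tuesday is April 2 (1 day later).
April 2047 has 30 days. Adding weeks: 2, 9, 16, 23, 30 — the last one ≤ 30 is the 30th.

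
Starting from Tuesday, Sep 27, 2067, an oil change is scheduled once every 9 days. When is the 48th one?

The 48th occurrence is 47 intervals after the first: 47 × 9 = 423 days after Sep 27, 2067.
Sep has 30 days — 3 days to the end of Sep leaves 420.
From end of Sep to end of 2067 is 92 days (328 left).
Jan has 31 days (297 left).
Feb has 29 days (268 left).
Mar has 31 days (237 left).
Apr has 30 days (207 left).
May has 31 days (176 left).
Jun has 30 days (146 left).
Jul has 31 days (115 left).
Aug has 31 days (84 left).
Sep has 30 days (54 left).
Oct has 31 days (23 left).
23 days into Nov → Nov 23, 2068.

Nov 23, 2068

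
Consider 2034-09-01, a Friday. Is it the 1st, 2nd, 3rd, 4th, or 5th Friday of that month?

1st

Day 1 falls in week ⌈1/7⌉ of the month.
Days 1–7 hold the 1st Friday, 8–14 the 2nd, 15–21 the 3rd, 22–28 the 4th, 29–31 the 5th.
1 is in the range for the 1st.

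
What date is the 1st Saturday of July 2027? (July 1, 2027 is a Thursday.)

July 3, 2027

July 2027 begins on a Thursday, so the first Saturday is July 3 (2 days later).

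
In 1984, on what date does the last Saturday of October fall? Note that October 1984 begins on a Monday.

1984-10-27

October 1984 begins on a Monday, so the first Saturday is October 6 (5 days later).
October 1984 has 31 days. Adding weeks: 6, 13, 20, 27 — the last one ≤ 31 is the 27th.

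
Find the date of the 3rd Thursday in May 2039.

May 2039 begins on a Sunday, so the first Thursday is May 5 (4 days later).
The 3rd Thursday is 2 weeks later: 5 + 14 = 19.

May 19, 2039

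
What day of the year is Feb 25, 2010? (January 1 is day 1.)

Days in months before Feb: 31 = 31.
Plus 25 days into Feb → day 56.

56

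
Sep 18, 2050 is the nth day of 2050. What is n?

Days in months before Sep: 31 + 28 + 31 + 30 + 31 + 30 + 31 + 31 = 243.
Plus 18 days into Sep → day 261.

261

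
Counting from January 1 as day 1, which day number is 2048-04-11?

102

Days in months before April: 31 + 29 + 31 = 91.
Plus 11 days into April → day 102.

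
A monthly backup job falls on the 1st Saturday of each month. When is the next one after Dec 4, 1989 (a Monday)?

Dec 1989 starts on a Friday, so its 1st Saturday is Dec 2, 1989 (1 day in).
That is not after Dec 4, 1989, so look at Jan 1990.
Jan 1990 starts on a Monday, so its 1st Saturday is Jan 6, 1990 (5 days in).

Jan 6, 1990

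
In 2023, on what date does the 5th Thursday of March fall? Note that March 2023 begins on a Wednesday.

March 2023 begins on a Wednesday, so the first Thursday is March 2 (1 day later).
The 5th Thursday is 4 weeks later: 2 + 28 = 30.

March 30, 2023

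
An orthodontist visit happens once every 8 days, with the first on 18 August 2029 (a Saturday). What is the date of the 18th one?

The 18th occurrence is 17 intervals after the first: 17 × 8 = 136 days after 18 August 2029.
August has 31 days — 13 days to the end of August leaves 123.
September has 30 days (93 left).
October has 31 days (62 left).
November has 30 days (32 left).
December has 31 days (1 left).
1 day into January → 1 January 2030.

1 January 2030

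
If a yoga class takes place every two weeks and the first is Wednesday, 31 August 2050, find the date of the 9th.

21 December 2050

The 9th occurrence is 8 intervals after the first: 8 × 14 = 112 days after 31 August 2050.
August has 31 days — 0 days to the end of August leaves 112.
September has 30 days (82 left).
October has 31 days (51 left).
November has 30 days (21 left).
21 days into December → 21 December 2050.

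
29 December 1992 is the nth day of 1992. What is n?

Days in months before December: 31 + 29 + 31 + 30 + 31 + 30 + 31 + 31 + 30 + 31 + 30 = 335.
Plus 29 days into December → day 364.

364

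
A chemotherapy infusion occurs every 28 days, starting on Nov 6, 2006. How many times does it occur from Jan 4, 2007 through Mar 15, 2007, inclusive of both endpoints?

2

Occurrences land 28·i days after Nov 6, 2006 for i = 0, 1, 2, …
Jan 4, 2007 is 59 days after the start; 59 ÷ 28 = 2 remainder 3; since the remainder is 3, round up to i = 3. First occurrence in the window: #4 on Jan 29, 2007 (3×28 = 84 days in).
Mar 15, 2007 is 129 days after the start; 129 ÷ 28 = 4 remainder 17. Last occurrence in the window: #5 on Feb 26, 2007.
Occurrences #4 through #5: 2 in total.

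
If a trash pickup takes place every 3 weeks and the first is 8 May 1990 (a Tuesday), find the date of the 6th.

The 6th occurrence is 5 intervals after the first: 5 × 21 = 105 days after 8 May 1990.
May has 31 days — 23 days to the end of May leaves 82.
June has 30 days (52 left).
July has 31 days (21 left).
21 days into August → 21 August 1990.

21 August 1990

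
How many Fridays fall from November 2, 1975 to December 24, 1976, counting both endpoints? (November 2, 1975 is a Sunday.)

60

November 2, 1975 is a Sunday; the first Friday on or after it is November 7, 1975 (5 days later).
From November 7, 1975 to December 24, 1976: 54 + 359 = 413 days (rest of 1975, to December 24, 1976 in 1976).
413 ÷ 7 = 59 full weeks with remainder 0, so 59 more Fridays after the first → 60.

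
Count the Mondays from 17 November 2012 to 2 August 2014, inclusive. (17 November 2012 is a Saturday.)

89

17 November 2012 is a Saturday; the first Monday on or after it is 19 November 2012 (2 days later).
From 19 November 2012 to 2 August 2014: 42 + 365 + 214 = 621 days (rest of 2012, 2013, to 2 August 2014 in 2014).
621 ÷ 7 = 88 full weeks with remainder 5, so 88 more Mondays after the first → 89.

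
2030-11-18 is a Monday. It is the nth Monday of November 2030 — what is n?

Day 18 falls in week ⌈18/7⌉ of the month.
Days 1–7 hold the 1st Monday, 8–14 the 2nd, 15–21 the 3rd, 22–28 the 4th, 29–31 the 5th.
18 is in the range for the 3rd.

3rd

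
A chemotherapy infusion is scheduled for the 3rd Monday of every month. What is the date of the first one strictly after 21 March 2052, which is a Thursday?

March 2052 starts on a Friday; its first Monday is the 4th, so the 3rd Monday is the 18th — 18 March 2052.
That is not after 21 March 2052, so look at April 2052.
April 2052 starts on a Monday; its first Monday is the 1st, so the 3rd Monday is the 15th — 15 April 2052.

15 April 2052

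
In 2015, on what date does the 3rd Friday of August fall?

21 August 2015

The first Friday of August 2015 is August 7.
The 3rd Friday is 2 weeks later: 7 + 14 = 21.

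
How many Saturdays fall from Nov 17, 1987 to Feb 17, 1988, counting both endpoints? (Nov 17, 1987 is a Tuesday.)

13

Nov 17, 1987 is a Tuesday; the first Saturday on or after it is Nov 21, 1987 (4 days later).
From Nov 21, 1987 to Feb 17, 1988: 9 + 31 + 31 + 17 = 88 days (rest of Nov, Dec, Jan, Feb).
88 ÷ 7 = 12 full weeks with remainder 4, so 12 more Saturdays after the first → 13.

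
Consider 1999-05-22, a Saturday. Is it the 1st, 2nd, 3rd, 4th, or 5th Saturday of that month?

Day 22 falls in week ⌈22/7⌉ of the month.
Days 1–7 hold the 1st Saturday, 8–14 the 2nd, 15–21 the 3rd, 22–28 the 4th, 29–31 the 5th.
22 is in the range for the 4th.

4th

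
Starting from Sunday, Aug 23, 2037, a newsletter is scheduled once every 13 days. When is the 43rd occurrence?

The 43rd occurrence is 42 intervals after the first: 42 × 13 = 546 days after Aug 23, 2037.
Aug has 31 days — 8 days to the end of Aug leaves 538.
From end of Aug to end of 2037 is 122 days (416 left).
2038 has 365 days (51 left).
Jan has 31 days (20 left).
20 days into Feb → Feb 20, 2039.

Feb 20, 2039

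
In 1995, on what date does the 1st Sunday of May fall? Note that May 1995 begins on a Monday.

7 May 1995

May 1995 begins on a Monday, so the first Sunday is May 7 (6 days later).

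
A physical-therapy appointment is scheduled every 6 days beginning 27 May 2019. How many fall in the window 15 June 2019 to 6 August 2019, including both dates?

Occurrences land 6·i days after 27 May 2019 for i = 0, 1, 2, …
15 June 2019 is 19 days after the start; 19 ÷ 6 = 3 remainder 1; since the remainder is 1, round up to i = 4. First occurrence in the window: #5 on 20 June 2019 (4×6 = 24 days in).
6 August 2019 is 71 days after the start; 71 ÷ 6 = 11 remainder 5. Last occurrence in the window: #12 on 1 August 2019.
Occurrences #5 through #12: 8 in total.

8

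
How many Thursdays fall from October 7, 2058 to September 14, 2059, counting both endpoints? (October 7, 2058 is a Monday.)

October 7, 2058 is a Monday; the first Thursday on or after it is October 10, 2058 (3 days later).
From October 10, 2058 to September 14, 2059: 82 + 257 = 339 days (rest of 2058, to September 14, 2059 in 2059).
339 ÷ 7 = 48 full weeks with remainder 3, so 48 more Thursdays after the first → 49.

49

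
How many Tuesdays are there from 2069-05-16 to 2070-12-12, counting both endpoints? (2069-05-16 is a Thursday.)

82

2069-05-16 is a Thursday; the first Tuesday on or after it is 2069-05-21 (5 days later).
From 2069-05-21 to 2070-12-12: 224 + 346 = 570 days (rest of 2069, to 2070-12-12 in 2070).
570 ÷ 7 = 81 full weeks with remainder 3, so 81 more Tuesdays after the first → 82.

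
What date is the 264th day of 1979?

1979-09-21

January has 31 days (264 − 31 = 233 remain).
February has 28 days (233 − 28 = 205 remain).
March has 31 days (205 − 31 = 174 remain).
April has 30 days (174 − 30 = 144 remain).
May has 31 days (144 − 31 = 113 remain).
June has 30 days (113 − 30 = 83 remain).
July has 31 days (83 − 31 = 52 remain).
August has 31 days (52 − 31 = 21 remain).
21 into September → September 21.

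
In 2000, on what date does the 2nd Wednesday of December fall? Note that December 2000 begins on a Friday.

2000-12-13

December 2000 begins on a Friday, so the first Wednesday is December 6 (5 days later).
The 2nd Wednesday is 1 weeks later: 6 + 7 = 13.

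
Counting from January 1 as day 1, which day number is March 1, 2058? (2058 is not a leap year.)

60

Days in months before March: 31 + 28 = 59.
Plus 1 day into March → day 60.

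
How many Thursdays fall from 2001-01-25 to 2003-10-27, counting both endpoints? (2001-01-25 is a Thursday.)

2001-01-25 is a Thursday; the first Thursday on or after it is 2001-01-25.
From 2001-01-25 to 2003-10-27: 340 + 365 + 300 = 1005 days (rest of 2001, 2002, to 2003-10-27 in 2003).
1005 ÷ 7 = 143 full weeks with remainder 4, so 143 more Thursdays after the first → 144.

144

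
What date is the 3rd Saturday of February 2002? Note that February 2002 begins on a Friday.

February 2002 begins on a Friday, so the first Saturday is February 2 (1 day later).
The 3rd Saturday is 2 weeks later: 2 + 14 = 16.

16 February 2002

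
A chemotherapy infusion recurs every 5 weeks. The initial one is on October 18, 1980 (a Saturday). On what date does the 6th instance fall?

April 11, 1981

The 6th occurrence is 5 intervals after the first: 5 × 35 = 175 days after October 18, 1980.
October has 31 days — 13 days to the end of October leaves 162.
November has 30 days (132 left).
December has 31 days (101 left).
January has 31 days (70 left).
February has 28 days (42 left).
March has 31 days (11 left).
11 days into April → April 11, 1981.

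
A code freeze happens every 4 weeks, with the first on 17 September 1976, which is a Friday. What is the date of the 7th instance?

The 7th occurrence is 6 intervals after the first: 6 × 28 = 168 days after 17 September 1976.
September has 30 days — 13 days to the end of September leaves 155.
October has 31 days (124 left).
November has 30 days (94 left).
December has 31 days (63 left).
January has 31 days (32 left).
February has 28 days (4 left).
4 days into March → 4 March 1977.

4 March 1977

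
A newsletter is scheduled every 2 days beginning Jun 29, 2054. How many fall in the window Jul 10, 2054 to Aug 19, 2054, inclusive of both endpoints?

Occurrences land 2·i days after Jun 29, 2054 for i = 0, 1, 2, …
Jul 10, 2054 is 11 days after the start; 11 ÷ 2 = 5 remainder 1; since the remainder is 1, round up to i = 6. First occurrence in the window: #7 on Jul 11, 2054 (6×2 = 12 days in).
Aug 19, 2054 is 51 days after the start; 51 ÷ 2 = 25 remainder 1. Last occurrence in the window: #26 on Aug 18, 2054.
Occurrences #7 through #26: 20 in total.

20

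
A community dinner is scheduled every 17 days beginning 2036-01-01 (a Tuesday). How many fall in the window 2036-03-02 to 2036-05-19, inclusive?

5

Occurrences land 17·i days after 2036-01-01 for i = 0, 1, 2, …
2036-03-02 is 61 days after the start; 61 ÷ 17 = 3 remainder 10; since the remainder is 10, round up to i = 4. First occurrence in the window: #5 on 2036-03-09 (4×17 = 68 days in).
2036-05-19 is 139 days after the start; 139 ÷ 17 = 8 remainder 3. Last occurrence in the window: #9 on 2036-05-16.
Occurrences #5 through #9: 5 in total.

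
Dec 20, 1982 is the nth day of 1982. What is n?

Days in months before Dec: 31 + 28 + 31 + 30 + 31 + 30 + 31 + 31 + 30 + 31 + 30 = 334.
Plus 20 days into Dec → day 354.

354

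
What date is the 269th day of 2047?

January has 31 days (269 − 31 = 238 remain).
February has 28 days (238 − 28 = 210 remain).
March has 31 days (210 − 31 = 179 remain).
April has 30 days (179 − 30 = 149 remain).
May has 31 days (149 − 31 = 118 remain).
June has 30 days (118 − 30 = 88 remain).
July has 31 days (88 − 31 = 57 remain).
August has 31 days (57 − 31 = 26 remain).
26 into September → September 26.

26 September 2047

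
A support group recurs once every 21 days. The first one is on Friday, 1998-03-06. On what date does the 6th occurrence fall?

The 6th occurrence is 5 intervals after the first: 5 × 21 = 105 days after 1998-03-06.
March has 31 days — 25 days to the end of March leaves 80.
April has 30 days (50 left).
May has 31 days (19 left).
19 days into June → 1998-06-19.

1998-06-19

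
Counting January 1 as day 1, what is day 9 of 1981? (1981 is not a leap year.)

9 into Jan → Jan 9.

Jan 9, 1981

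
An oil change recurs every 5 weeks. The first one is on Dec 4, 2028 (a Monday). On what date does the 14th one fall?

The 14th occurrence is 13 intervals after the first: 13 × 35 = 455 days after Dec 4, 2028.
Dec has 31 days — 27 days to the end of Dec leaves 428.
2029 has 365 days (63 left).
Jan has 31 days (32 left).
Feb has 28 days (4 left).
4 days into Mar → Mar 4, 2030.

Mar 4, 2030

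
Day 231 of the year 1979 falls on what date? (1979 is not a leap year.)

January has 31 days (231 − 31 = 200 remain).
February has 28 days (200 − 28 = 172 remain).
March has 31 days (172 − 31 = 141 remain).
April has 30 days (141 − 30 = 111 remain).
May has 31 days (111 − 31 = 80 remain).
June has 30 days (80 − 30 = 50 remain).
July has 31 days (50 − 31 = 19 remain).
19 into August → August 19.

August 19, 1979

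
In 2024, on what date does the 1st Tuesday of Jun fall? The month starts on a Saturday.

Jun 4, 2024

Jun 2024 begins on a Saturday, so the first Tuesday is Jun 4 (3 days later).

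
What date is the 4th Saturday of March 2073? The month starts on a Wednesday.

March 2073 begins on a Wednesday, so the first Saturday is March 4 (3 days later).
The 4th Saturday is 3 weeks later: 4 + 21 = 25.

2073-03-25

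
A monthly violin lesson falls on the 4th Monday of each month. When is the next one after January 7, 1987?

January 26, 1987

January 1987 starts on a Thursday; its first Monday is the 5th, so the 4th Monday is the 26th — January 26, 1987.
January 26, 1987 is after January 7, 1987, so that is the next one.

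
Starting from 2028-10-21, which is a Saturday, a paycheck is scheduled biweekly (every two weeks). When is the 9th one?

The 9th occurrence is 8 intervals after the first: 8 × 14 = 112 days after 2028-10-21.
October has 31 days — 10 days to the end of October leaves 102.
November has 30 days (72 left).
December has 31 days (41 left).
January has 31 days (10 left).
10 days into February → 2029-02-10.

2029-02-10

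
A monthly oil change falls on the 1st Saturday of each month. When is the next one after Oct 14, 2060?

Oct 2060 starts on a Friday, so its 1st Saturday is Oct 2, 2060 (1 day in).
That is not after Oct 14, 2060, so look at Nov 2060.
Nov 2060 starts on a Monday, so its 1st Saturday is Nov 6, 2060 (5 days in).

Nov 6, 2060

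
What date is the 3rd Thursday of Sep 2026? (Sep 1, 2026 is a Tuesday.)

Sep 2026 begins on a Tuesday, so the first Thursday is Sep 3 (2 days later).
The 3rd Thursday is 2 weeks later: 3 + 14 = 17.

Sep 17, 2026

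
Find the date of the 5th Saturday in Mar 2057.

Mar 31, 2057

Mar 2057 begins on a Thursday, so the first Saturday is Mar 3 (2 days later).
The 5th Saturday is 4 weeks later: 3 + 28 = 31.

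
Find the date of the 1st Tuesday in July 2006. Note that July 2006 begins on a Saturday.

4 July 2006

July 2006 begins on a Saturday, so the first Tuesday is July 4 (3 days later).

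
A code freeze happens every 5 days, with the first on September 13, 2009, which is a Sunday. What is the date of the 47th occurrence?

The 47th occurrence is 46 intervals after the first: 46 × 5 = 230 days after September 13, 2009.
September has 30 days — 17 days to the end of September leaves 213.
October has 31 days (182 left).
November has 30 days (152 left).
December has 31 days (121 left).
January has 31 days (90 left).
February has 28 days (62 left).
March has 31 days (31 left).
April has 30 days (1 left).
1 day into May → May 1, 2010.

May 1, 2010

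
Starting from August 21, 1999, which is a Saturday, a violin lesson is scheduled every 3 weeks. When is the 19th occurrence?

September 2, 2000

The 19th occurrence is 18 intervals after the first: 18 × 21 = 378 days after August 21, 1999.
August has 31 days — 10 days to the end of August leaves 368.
September has 30 days (338 left).
October has 31 days (307 left).
November has 30 days (277 left).
December has 31 days (246 left).
January has 31 days (215 left).
February has 29 days (186 left).
March has 31 days (155 left).
April has 30 days (125 left).
May has 31 days (94 left).
June has 30 days (64 left).
July has 31 days (33 left).
August has 31 days (2 left).
2 days into September → September 2, 2000.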